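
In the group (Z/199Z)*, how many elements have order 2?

φ(199) = 199 − 1 = 198 = 2 · 3^2 · 11.
(Z/199Z)^× is cyclic (|G| = 198); a cyclic group of order m has exactly φ(d) elements of each order d | m, and none otherwise.
2 | 198, and φ(2) = 2 − 1 = 1.

1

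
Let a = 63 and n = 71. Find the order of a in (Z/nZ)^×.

ord(63) | φ(71) = 71 − 1 = 70 = 2 · 5 · 7.
Divisors of 70: 1, 2, 5, 7, 10, 14, 35, 70.
Check 63^d mod 71 for each divisor in increasing order:
63^1 ≡ 63
63^2 ≡ 64
63^5 ≡ 34
63^7 ≡ 46
63^10 ≡ 20
63^14 ≡ 57
63^35 ≡ 70
63^70 ≡ 1
The smallest such exponent is 70, so the order of 63 is 70.

70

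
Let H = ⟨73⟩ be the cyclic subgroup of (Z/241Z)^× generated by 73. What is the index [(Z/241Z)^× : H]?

3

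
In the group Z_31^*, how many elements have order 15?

φ(31) = 31 − 1 = 30 = 2 · 3 · 5.
Since (Z/31Z)^× is cyclic of order 30, the number of elements of order d is φ(d) when d | 30 and 0 otherwise.
15 = 3 · 5 divides 30, and φ(15) = 8.

8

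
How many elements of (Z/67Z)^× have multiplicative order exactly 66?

20

φ(67) = 67 − 1 = 66 = 2 · 3 · 11.
(Z/67Z)^× is cyclic (|G| = 66); a cyclic group of order m has exactly φ(d) elements of each order d | m, and none otherwise.
66 = 2 · 3 · 11 divides 66, and φ(66) = 20.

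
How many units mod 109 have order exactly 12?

φ(109) = 109 − 1 = 108 = 2^2 · 3^3.
(Z/109Z)^× is cyclic (|G| = 108); a cyclic group of order m has exactly φ(d) elements of each order d | m, and none otherwise.
12 = 2^2 · 3 divides 108, and φ(12) = 4.

4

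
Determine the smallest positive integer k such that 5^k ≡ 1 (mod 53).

Since 5 ∈ (Z/53Z)^×, its order divides φ(53) = 53 − 1 = 52 = 2^2 · 13.
Divisors of 52: 1, 2, 4, 13, 26, 52.
Test each divisor d:
5^1 ≡ 5 (mod 53)
5^2 ≡ 25 (mod 53)
5^4 ≡ 42 (mod 53)
5^13 ≡ 23 (mod 53)
5^26 ≡ 52 (mod 53)
5^52 ≡ 1 (mod 53) ✓
Therefore the multiplicative order of 5 modulo 53 is 52.

52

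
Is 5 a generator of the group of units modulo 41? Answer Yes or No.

φ(41) = 41 − 1 = 40 = 2^3 · 5.
Test 5^(40/q) mod 41 for each prime factor q of 40:
5^20 ≡ 1 (mod 41)  [q = 2: ≡ 1 ✗]
5^8 ≡ 18 (mod 41)  [q = 5: ≢ 1 ✓]
The check at q = 2 fails, so 5 generates a proper subgroup.

No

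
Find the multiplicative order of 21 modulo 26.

4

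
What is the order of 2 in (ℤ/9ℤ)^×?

6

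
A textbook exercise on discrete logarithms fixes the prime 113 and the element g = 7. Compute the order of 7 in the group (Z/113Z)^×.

14

ord(7) | φ(113) = 113 − 1 = 112 = 2^4 · 7.
Divisors of 112: 1, 2, 4, 7, 8, 14, 16, 28, 56, 112.
Compute 7^d (mod 113) for the divisors d until we hit 1:
7^1 ≡ 7 (mod 113)
7^2 ≡ 49 (mod 113)
7^4 ≡ 28 (mod 113)
7^7 ≡ 112 (mod 113)
7^8 ≡ 106 (mod 113)
7^14 ≡ 1 (mod 113) ✓
Hence ord(7) = 14.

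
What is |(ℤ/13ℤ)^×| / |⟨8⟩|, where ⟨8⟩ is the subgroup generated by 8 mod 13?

3

Since 8 ∈ (Z/13Z)^×, its order divides φ(13) = 13 − 1 = 12 = 2^2 · 3.
Divisors of 12: 1, 2, 3, 4, 6, 12.
Compute 8^d (mod 13) for the divisors d until we hit 1:
8^1 ≡ 8
8^2 ≡ 12
8^3 ≡ 5
8^4 ≡ 1
The order of 8 is 4, so the subgroup it generates has 4 elements.
Index = |(Z/13Z)^×| / |⟨8⟩| = 12 / 4 = 3.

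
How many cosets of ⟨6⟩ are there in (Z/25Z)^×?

ord(6) | φ(25) = φ(5^2) = 5·(5−1) = 20 = 2^2 · 5.
Divisors of 20: 1, 2, 4, 5, 10, 20.
Compute 6^d (mod 25) for the divisors d until we hit 1:
6^1 ≡ 6
6^2 ≡ 11
6^4 ≡ 21
6^5 ≡ 1
Thus |⟨6⟩| = ord(6) = 5.
Index = |(Z/25Z)^×| / |⟨6⟩| = 20 / 5 = 4.

4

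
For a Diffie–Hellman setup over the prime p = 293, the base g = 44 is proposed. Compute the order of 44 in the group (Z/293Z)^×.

292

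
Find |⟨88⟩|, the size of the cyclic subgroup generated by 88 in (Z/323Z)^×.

48

ord(88) | φ(323) = φ(17·19) = (17−1)·(19−1) = 16·18 = 288 = 2^5 · 3^2.
Divisors of 288: 1, 2, 3, 4, 6, 8, 9, 12, 16, 18, 24, 32, 36, 48, 72, 96, 144, 288.
Evaluate successive powers at the divisors of 288:
88^1 ≡ 88 (mod 323)
88^2 ≡ 315 (mod 323)
88^3 ≡ 265 (mod 323)
88^4 ≡ 64 (mod 323)
88^6 ≡ 134 (mod 323)
88^8 ≡ 220 (mod 323)
88^9 ≡ 303 (mod 323)
88^12 ≡ 191 (mod 323)
88^16 ≡ 273 (mod 323)
88^18 ≡ 77 (mod 323)
88^24 ≡ 305 (mod 323)
88^32 ≡ 239 (mod 323)
88^36 ≡ 115 (mod 323)
88^48 ≡ 1 (mod 323) ✓
The smallest such exponent is 48, so the order of 88 is 48.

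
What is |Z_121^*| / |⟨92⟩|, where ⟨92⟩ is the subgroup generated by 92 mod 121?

2

By Lagrange's theorem, ord_121(92) divides φ(121) = φ(11^2) = 11·(11−1) = 110 = 2 · 5 · 11.
Divisors of 110: 1, 2, 5, 10, 11, 22, 55, 110.
Compute 92^d (mod 121) for the divisors d until we hit 1:
92^1 ≡ 92
92^2 ≡ 115
92^5 ≡ 45
92^10 ≡ 89
92^11 ≡ 81
92^22 ≡ 27
92^55 ≡ 1
So ord_121(92) = 55, hence |⟨92⟩| = 55.
The index is φ(121) / ord(92) = 110 / 55 = 2.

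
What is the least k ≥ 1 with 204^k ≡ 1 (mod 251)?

25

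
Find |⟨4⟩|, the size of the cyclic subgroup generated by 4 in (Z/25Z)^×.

10

By Lagrange's theorem, ord_25(4) divides φ(25) = φ(5^2) = 5·(5−1) = 20 = 2^2 · 5.
Divisors of 20: 1, 2, 4, 5, 10, 20.
Check 4^d mod 25 for each divisor in increasing order:
4^1 ≡ 4
4^2 ≡ 16
4^4 ≡ 6
4^5 ≡ 24
4^10 ≡ 1
So ord_25(4) = 10.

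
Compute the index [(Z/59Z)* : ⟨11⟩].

1

Since 11 ∈ (Z/59Z)^×, its order divides φ(59) = 59 − 1 = 58 = 2 · 29.
Divisors of 58: 1, 2, 29, 58.
Test each divisor d:
11^1 ≡ 11 (mod 59)
11^2 ≡ 3 (mod 59)
11^29 ≡ 58 (mod 59)
11^58 ≡ 1 (mod 59) ✓
So ord_59(11) = 58, hence |⟨11⟩| = 58.
[(Z/59Z)^× : ⟨11⟩] = 58/58 = 1.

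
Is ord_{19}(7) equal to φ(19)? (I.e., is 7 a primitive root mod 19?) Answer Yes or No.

No

φ(19) = 19 − 1 = 18 = 2 · 3^2.
Test 7^(18/q) mod 19 for each prime factor q of 18:
7^9 ≡ 1 (mod 19)  [q = 2: ≡ 1 ✗]
7^6 ≡ 1 (mod 19)  [q = 3: ≡ 1 ✗]
Since 7^9 ≡ 1, the order of 7 divides 9 < 18, so 7 is not a primitive root.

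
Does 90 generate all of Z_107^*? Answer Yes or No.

No

φ(107) = 107 − 1 = 106 = 2 · 53.
Test 90^(106/q) mod 107 for each prime factor q of 106:
90^53 ≡ 1 (mod 107)  [q = 2: ≡ 1 ✗]
90^2 ≡ 75 (mod 107)  [q = 53: ≢ 1 ✓]
Since 90^53 ≡ 1, the order of 90 divides 53 < 106, so 90 is not a primitive root.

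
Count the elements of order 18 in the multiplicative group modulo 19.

6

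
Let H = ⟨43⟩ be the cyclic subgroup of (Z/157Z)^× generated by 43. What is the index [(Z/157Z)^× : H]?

1

Since 43 ∈ (Z/157Z)^×, its order divides φ(157) = 157 − 1 = 156 = 2^2 · 3 · 13.
Divisors of 156: 1, 2, 3, 4, 6, 12, 13, 26, 39, 52, 78, 156.
Evaluate successive powers at the divisors of 156:
43^1 ≡ 43 (mod 157)
43^2 ≡ 122 (mod 157)
43^3 ≡ 65 (mod 157)
43^4 ≡ 126 (mod 157)
43^6 ≡ 143 (mod 157)
43^12 ≡ 39 (mod 157)
43^13 ≡ 107 (mod 157)
43^26 ≡ 145 (mod 157)
43^39 ≡ 129 (mod 157)
43^52 ≡ 144 (mod 157)
43^78 ≡ 156 (mod 157)
43^156 ≡ 1 (mod 157) ✓
So ord_157(43) = 156, hence |⟨43⟩| = 156.
[(Z/157Z)^× : ⟨43⟩] = 156/156 = 1.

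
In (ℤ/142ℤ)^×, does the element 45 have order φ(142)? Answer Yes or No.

φ(142) = φ(2)·φ(71) = 1·70 = 70 = 2 · 5 · 7.
Test 45^(70/q) mod 142 for each prime factor q of 70:
45^35 ≡ 1 (mod 142)  [q = 2: ≡ 1 ✗]
45^14 ≡ 1 (mod 142)  [q = 5: ≡ 1 ✗]
45^10 ≡ 103 (mod 142)  [q = 7: ≢ 1 ✓]
Since 45^35 ≡ 1, the order of 45 divides 35 < 70, so 45 is not a primitive root.

No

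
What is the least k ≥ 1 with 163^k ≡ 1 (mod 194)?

48

Since 163 ∈ (Z/194Z)^×, its order divides φ(194) = φ(2)·φ(97) = 1·96 = 96 = 2^5 · 3.
Divisors of 96: 1, 2, 3, 4, 6, 8, 12, 16, 24, 32, 48, 96.
Compute 163^d (mod 194) for the divisors d until we hit 1:
163^1 ≡ 163 (mod 194)
163^2 ≡ 185 (mod 194)
163^3 ≡ 85 (mod 194)
163^4 ≡ 81 (mod 194)
163^6 ≡ 47 (mod 194)
163^8 ≡ 159 (mod 194)
163^12 ≡ 75 (mod 194)
163^16 ≡ 61 (mod 194)
163^24 ≡ 193 (mod 194)
163^32 ≡ 35 (mod 194)
163^48 ≡ 1 (mod 194) ✓
Therefore the multiplicative order of 163 modulo 194 is 48.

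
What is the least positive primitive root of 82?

7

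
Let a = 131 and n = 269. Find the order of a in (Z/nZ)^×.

ord(131) | φ(269) = 269 − 1 = 268 = 2^2 · 67.
Divisors of 268: 1, 2, 4, 67, 134, 268.
Test each divisor d:
131^1 ≡ 131 (mod 269)
131^2 ≡ 214 (mod 269)
131^4 ≡ 66 (mod 269)
131^67 ≡ 1 (mod 269) ✓
So ord_269(131) = 67.

67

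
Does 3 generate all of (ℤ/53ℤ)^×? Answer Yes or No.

Yes

φ(53) = 53 − 1 = 52 = 2^2 · 13.
It suffices to check that the order of 3 is not a proper divisor of 52: compute 3^(52/q) for q ∈ {2, 13}.
3^26 ≡ 52 (mod 53)  [q = 2: ≢ 1 ✓]
3^4 ≡ 28 (mod 53)  [q = 13: ≢ 1 ✓]
None equal 1, so ord_53(3) = 52: 3 is a primitive root.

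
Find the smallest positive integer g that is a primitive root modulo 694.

5

φ(694) = φ(2)·φ(347) = 1·346 = 346 = 2 · 173.
g is a primitive root iff g^(346/q) ≢ 1 (mod 694) for each prime q ∈ {2, 173}.
g = 2: gcd(2, 694) = 2 > 1, not a unit — skip.
g = 3: 3^173 ≡ 1 — hits 1, so not a primitive root.
g = 4: gcd(4, 694) = 2 > 1, not a unit — skip.
g = 5: 5^173 ≡ 693; 5^2 ≡ 25 — none is 1, so 5 is a primitive root.
So 5 is the smallest generator of (Z/694Z)^×.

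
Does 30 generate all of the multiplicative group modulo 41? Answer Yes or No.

Yes

φ(41) = 41 − 1 = 40 = 2^3 · 5.
An element g generates (Z/41Z)^× iff g^(40/q) ≢ 1 (mod 41) for each prime q ∈ {2, 5}.
30^20 ≡ 40 (mod 41)  [q = 2: ≢ 1 ✓]
30^8 ≡ 16 (mod 41)  [q = 5: ≢ 1 ✓]
None equal 1, so ord_41(30) = 40: 30 is a primitive root.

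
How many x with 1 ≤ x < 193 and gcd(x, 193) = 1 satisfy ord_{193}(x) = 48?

φ(193) = 193 − 1 = 192 = 2^6 · 3.
In a cyclic group of order 192, there are φ(d) elements of order d for each divisor d of 192, and zero for non-divisors.
48 = 2^4 · 3 divides 192, and φ(48) = 16.

16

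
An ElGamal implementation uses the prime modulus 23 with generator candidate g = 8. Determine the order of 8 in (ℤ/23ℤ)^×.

By Lagrange's theorem, ord_23(8) divides φ(23) = 23 − 1 = 22 = 2 · 11.
Divisors of 22: 1, 2, 11, 22.
Check 8^d mod 23 for each divisor in increasing order:
8^1 ≡ 8 (mod 23)
8^2 ≡ 18 (mod 23)
8^11 ≡ 1 (mod 23) ✓
The smallest such exponent is 11, so the order of 8 is 11.

11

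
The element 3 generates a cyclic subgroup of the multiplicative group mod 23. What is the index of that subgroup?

2

ord(3) | φ(23) = 23 − 1 = 22 = 2 · 11.
Divisors of 22: 1, 2, 11, 22.
Test each divisor d:
3^1 ≡ 3
3^2 ≡ 9
3^11 ≡ 1
So ord_23(3) = 11, hence |⟨3⟩| = 11.
Index = |(Z/23Z)^×| / |⟨3⟩| = 22 / 11 = 2.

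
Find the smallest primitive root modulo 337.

φ(337) = 337 − 1 = 336 = 2^4 · 3 · 7.
g is a primitive root iff g^(336/q) ≢ 1 (mod 337) for each prime q ∈ {2, 3, 7}.
g = 2: 2^168 ≡ 1 — hits 1, so not a primitive root.
g = 3: 3^168 ≡ 1 — hits 1, so not a primitive root.
g = 4: 4^168 ≡ 1 — hits 1, so not a primitive root.
g = 5: 5^168 ≡ 336; 5^112 ≡ 1 — hits 1, so not a primitive root.
g = 6: 6^168 ≡ 1 — hits 1, so not a primitive root.
g = 7: 7^168 ≡ 1 — hits 1, so not a primitive root.
g = 8: 8^168 ≡ 1 — hits 1, so not a primitive root.
g = 9: 9^168 ≡ 1 — hits 1, so not a primitive root.
g = 10: 10^168 ≡ 336; 10^112 ≡ 128; 10^48 ≡ 175 — none is 1, so 10 is a primitive root.
Hence the least primitive root of 337 is 10.

10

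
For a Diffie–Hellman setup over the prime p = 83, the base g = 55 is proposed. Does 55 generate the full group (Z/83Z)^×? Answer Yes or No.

Yes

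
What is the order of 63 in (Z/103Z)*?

51

By Lagrange's theorem, ord_103(63) divides φ(103) = 103 − 1 = 102 = 2 · 3 · 17.
Divisors of 102: 1, 2, 3, 6, 17, 34, 51, 102.
Evaluate successive powers at the divisors of 102:
63^1 ≡ 63
63^2 ≡ 55
63^3 ≡ 66
63^6 ≡ 30
63^17 ≡ 46
63^34 ≡ 56
63^51 ≡ 1
Therefore the multiplicative order of 63 modulo 103 is 51.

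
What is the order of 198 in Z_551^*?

ord(198) | φ(551) = φ(19·29) = (19−1)·(29−1) = 18·28 = 504 = 2^3 · 3^2 · 7.
Divisors of 504: 1, 2, 3, 4, 6, 7, 8, 9, 12, 14, 18, 21, 24, 28, 36, 42, 56, 63, 72, 84, 126, 168, 252, 504.
Check 198^d mod 551 for each divisor in increasing order:
198^1 ≡ 198
198^2 ≡ 83
198^3 ≡ 455
198^4 ≡ 277
198^6 ≡ 400
198^7 ≡ 407
198^8 ≡ 140
198^9 ≡ 170
198^12 ≡ 210
198^14 ≡ 349
198^18 ≡ 248
198^21 ≡ 436
198^24 ≡ 20
198^28 ≡ 30
198^36 ≡ 343
198^42 ≡ 1
Hence ord(198) = 42.

42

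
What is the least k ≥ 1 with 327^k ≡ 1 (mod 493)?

28

The order of 327 must divide φ(493) = φ(17·29) = (17−1)·(29−1) = 16·28 = 448 = 2^6 · 7.
Divisors of 448: 1, 2, 4, 7, 8, 14, 16, 28, 32, 56, 64, 112, 224, 448.
Evaluate successive powers at the divisors of 448:
327^1 ≡ 327 (mod 493)
327^2 ≡ 441 (mod 493)
327^4 ≡ 239 (mod 493)
327^7 ≡ 336 (mod 493)
327^8 ≡ 426 (mod 493)
327^14 ≡ 492 (mod 493)
327^16 ≡ 52 (mod 493)
327^28 ≡ 1 (mod 493) ✓
So ord_493(327) = 28.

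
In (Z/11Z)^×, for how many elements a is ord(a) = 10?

4

φ(11) = 11 − 1 = 10 = 2 · 5.
In a cyclic group of order 10, there are φ(d) elements of order d for each divisor d of 10, and zero for non-divisors.
10 = 2 · 5 divides 10, and φ(10) = 4.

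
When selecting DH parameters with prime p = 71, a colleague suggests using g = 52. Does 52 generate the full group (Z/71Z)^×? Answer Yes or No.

φ(71) = 71 − 1 = 70 = 2 · 5 · 7.
It suffices to check that the order of 52 is not a proper divisor of 70: compute 52^(70/q) for q ∈ {2, 5, 7}.
52^35 ≡ 70 (mod 71)  [q = 2: ≢ 1 ✓]
52^14 ≡ 54 (mod 71)  [q = 5: ≢ 1 ✓]
52^10 ≡ 37 (mod 71)  [q = 7: ≢ 1 ✓]
All checks pass, so 52 has order 70 and is a primitive root modulo 71.

Yes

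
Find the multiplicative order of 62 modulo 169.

78

Since 62 ∈ (Z/169Z)^×, its order divides φ(169) = φ(13^2) = 13·(13−1) = 156 = 2^2 · 3 · 13.
Divisors of 156: 1, 2, 3, 4, 6, 12, 13, 26, 39, 52, 78, 156.
Test each divisor d:
62^1 ≡ 62
62^2 ≡ 126
62^3 ≡ 38
62^4 ≡ 159
62^6 ≡ 92
62^12 ≡ 14
62^13 ≡ 23
62^26 ≡ 22
62^39 ≡ 168
62^52 ≡ 146
62^78 ≡ 1
Hence ord(62) = 78.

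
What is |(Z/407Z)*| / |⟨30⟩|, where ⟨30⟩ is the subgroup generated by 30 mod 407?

By Lagrange's theorem, ord_407(30) divides φ(407) = φ(11·37) = (11−1)·(37−1) = 10·36 = 360 = 2^3 · 3^2 · 5.
Divisors of 360: 1, 2, 3, 4, 5, 6, 8, 9, 10, 12, 15, 18, 20, 24, 30, 36, 40, 45, 60, 72, 90, 120, 180, 360.
Test each divisor d:
30^1 ≡ 30
30^2 ≡ 86
30^3 ≡ 138
30^4 ≡ 70
30^5 ≡ 65
30^6 ≡ 322
30^8 ≡ 16
30^9 ≡ 73
30^10 ≡ 155
30^12 ≡ 306
30^15 ≡ 307
30^18 ≡ 38
30^20 ≡ 12
30^24 ≡ 26
30^30 ≡ 232
30^36 ≡ 223
30^40 ≡ 144
30^45 ≡ 406
30^60 ≡ 100
30^72 ≡ 75
30^90 ≡ 1
So ord_407(30) = 90, hence |⟨30⟩| = 90.
The index is φ(407) / ord(30) = 360 / 90 = 4.

4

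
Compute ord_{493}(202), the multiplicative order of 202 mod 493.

ord(202) | φ(493) = φ(17·29) = (17−1)·(29−1) = 16·28 = 448 = 2^6 · 7.
Divisors of 448: 1, 2, 4, 7, 8, 14, 16, 28, 32, 56, 64, 112, 224, 448.
Test each divisor d:
202^1 ≡ 202
202^2 ≡ 378
202^4 ≡ 407
202^7 ≡ 144
202^8 ≡ 1
The smallest such exponent is 8, so the order of 202 is 8.

8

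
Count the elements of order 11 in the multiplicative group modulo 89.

φ(89) = 89 − 1 = 88 = 2^3 · 11.
In a cyclic group of order 88, there are φ(d) elements of order d for each divisor d of 88, and zero for non-divisors.
11 | 88, and φ(11) = 11 − 1 = 10.

10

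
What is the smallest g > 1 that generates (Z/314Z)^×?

5

φ(314) = φ(2)·φ(157) = 1·156 = 156 = 2^2 · 3 · 13.
Test candidates g = 2, 3, … against the prime factors q ∈ {2, 3, 13} of φ(314): g is a generator iff g^(156/q) ≢ 1 for every such q.
g = 2: gcd(2, 314) = 2 > 1, not a unit — skip.
g = 3: 3^78 ≡ 1 — hits 1, so not a primitive root.
g = 4: gcd(4, 314) = 2 > 1, not a unit — skip.
g = 5: 5^78 ≡ 313; 5^52 ≡ 169; 5^12 ≡ 287 — none is 1, so 5 is a primitive root.
Hence the least primitive root of 314 is 5.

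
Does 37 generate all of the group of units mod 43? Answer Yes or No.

No

φ(43) = 43 − 1 = 42 = 2 · 3 · 7.
Test 37^(42/q) mod 43 for each prime factor q of 42:
37^21 ≡ 42 (mod 43)  [q = 2: ≢ 1 ✓]
37^14 ≡ 36 (mod 43)  [q = 3: ≢ 1 ✓]
37^6 ≡ 1 (mod 43)  [q = 7: ≡ 1 ✗]
The check at q = 7 fails, so 37 generates a proper subgroup.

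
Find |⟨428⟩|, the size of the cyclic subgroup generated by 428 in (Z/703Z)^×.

By Lagrange's theorem, ord_703(428) divides φ(703) = φ(19·37) = (19−1)·(37−1) = 18·36 = 648 = 2^3 · 3^4.
Divisors of 648: 1, 2, 3, 4, 6, 8, 9, 12, 18, 24, 27, 36, 54, 72, 81, 108, 162, 216, 324, 648.
Compute 428^d (mod 703) for the divisors d until we hit 1:
428^1 ≡ 428 (mod 703)
428^2 ≡ 404 (mod 703)
428^3 ≡ 677 (mod 703)
428^4 ≡ 120 (mod 703)
428^6 ≡ 676 (mod 703)
428^8 ≡ 340 (mod 703)
428^9 ≡ 702 (mod 703)
428^12 ≡ 26 (mod 703)
428^18 ≡ 1 (mod 703) ✓
The smallest such exponent is 18, so the order of 428 is 18.

18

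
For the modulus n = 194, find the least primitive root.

5

φ(194) = φ(2)·φ(97) = 1·96 = 96 = 2^5 · 3.
g is a primitive root iff g^(96/q) ≢ 1 (mod 194) for each prime q ∈ {2, 3}.
g = 2: gcd(2, 194) = 2 > 1, not a unit — skip.
g = 3: 3^48 ≡ 1 — hits 1, so not a primitive root.
g = 4: gcd(4, 194) = 2 > 1, not a unit — skip.
g = 5: 5^48 ≡ 193; 5^32 ≡ 35 — none is 1, so 5 is a primitive root.
The smallest primitive root modulo 194 is 5.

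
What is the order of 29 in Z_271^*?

6

ord(29) | φ(271) = 271 − 1 = 270 = 2 · 3^3 · 5.
Divisors of 270: 1, 2, 3, 5, 6, 9, 10, 15, 18, 27, 30, 45, 54, 90, 135, 270.
Test each divisor d:
29^1 ≡ 29
29^2 ≡ 28
29^3 ≡ 270
29^5 ≡ 243
29^6 ≡ 1
Hence ord(29) = 6.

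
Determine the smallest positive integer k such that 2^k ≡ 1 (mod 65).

12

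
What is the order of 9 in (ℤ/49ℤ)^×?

By Lagrange's theorem, ord_49(9) divides φ(49) = φ(7^2) = 7·(7−1) = 42 = 2 · 3 · 7.
Divisors of 42: 1, 2, 3, 6, 7, 14, 21, 42.
Check 9^d mod 49 for each divisor in increasing order:
9^1 ≡ 9
9^2 ≡ 32
9^3 ≡ 43
9^6 ≡ 36
9^7 ≡ 30
9^14 ≡ 18
9^21 ≡ 1
So ord_49(9) = 21.

21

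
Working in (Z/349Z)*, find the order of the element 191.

174

ord(191) | φ(349) = 349 − 1 = 348 = 2^2 · 3 · 29.
Divisors of 348: 1, 2, 3, 4, 6, 12, 29, 58, 87, 116, 174, 348.
Compute 191^d (mod 349) for the divisors d until we hit 1:
191^1 ≡ 191 (mod 349)
191^2 ≡ 185 (mod 349)
191^3 ≡ 86 (mod 349)
191^4 ≡ 23 (mod 349)
191^6 ≡ 67 (mod 349)
191^12 ≡ 301 (mod 349)
191^29 ≡ 123 (mod 349)
191^58 ≡ 122 (mod 349)
191^87 ≡ 348 (mod 349)
191^116 ≡ 226 (mod 349)
191^174 ≡ 1 (mod 349) ✓
So ord_349(191) = 174.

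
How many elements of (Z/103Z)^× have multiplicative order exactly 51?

32

φ(103) = 103 − 1 = 102 = 2 · 3 · 17.
Since (Z/103Z)^× is cyclic of order 102, the number of elements of order d is φ(d) when d | 102 and 0 otherwise.
51 = 3 · 17 divides 102, and φ(51) = 32.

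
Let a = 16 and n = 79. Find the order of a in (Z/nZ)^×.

By Lagrange's theorem, ord_79(16) divides φ(79) = 79 − 1 = 78 = 2 · 3 · 13.
Divisors of 78: 1, 2, 3, 6, 13, 26, 39, 78.
Compute 16^d (mod 79) for the divisors d until we hit 1:
16^1 ≡ 16 (mod 79)
16^2 ≡ 19 (mod 79)
16^3 ≡ 67 (mod 79)
16^6 ≡ 65 (mod 79)
16^13 ≡ 55 (mod 79)
16^26 ≡ 23 (mod 79)
16^39 ≡ 1 (mod 79) ✓
So ord_79(16) = 39.

39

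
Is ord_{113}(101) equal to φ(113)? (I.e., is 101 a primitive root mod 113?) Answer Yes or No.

Yes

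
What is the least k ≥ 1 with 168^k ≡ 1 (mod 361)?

171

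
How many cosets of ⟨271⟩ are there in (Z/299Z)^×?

2

By Lagrange's theorem, ord_299(271) divides φ(299) = φ(13·23) = (13−1)·(23−1) = 12·22 = 264 = 2^3 · 3 · 11.
Divisors of 264: 1, 2, 3, 4, 6, 8, 11, 12, 22, 24, 33, 44, 66, 88, 132, 264.
Evaluate successive powers at the divisors of 264:
271^1 ≡ 271 (mod 299)
271^2 ≡ 186 (mod 299)
271^3 ≡ 174 (mod 299)
271^4 ≡ 211 (mod 299)
271^6 ≡ 77 (mod 299)
271^8 ≡ 269 (mod 299)
271^11 ≡ 162 (mod 299)
271^12 ≡ 248 (mod 299)
271^22 ≡ 231 (mod 299)
271^24 ≡ 209 (mod 299)
271^33 ≡ 47 (mod 299)
271^44 ≡ 139 (mod 299)
271^66 ≡ 116 (mod 299)
271^88 ≡ 185 (mod 299)
271^132 ≡ 1 (mod 299) ✓
So ord_299(271) = 132, hence |⟨271⟩| = 132.
[(Z/299Z)^× : ⟨271⟩] = 264/132 = 2.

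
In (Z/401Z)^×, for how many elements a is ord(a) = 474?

0

φ(401) = 401 − 1 = 400 = 2^4 · 5^2.
(Z/401Z)^× is cyclic (|G| = 400); a cyclic group of order m has exactly φ(d) elements of each order d | m, and none otherwise.
474 does not divide 400, so no element of (Z/401Z)^× has order 474.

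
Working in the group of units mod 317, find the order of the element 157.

158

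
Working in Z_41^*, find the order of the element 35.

40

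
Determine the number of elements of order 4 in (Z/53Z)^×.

φ(53) = 53 − 1 = 52 = 2^2 · 13.
In a cyclic group of order 52, there are φ(d) elements of order d for each divisor d of 52, and zero for non-divisors.
4 = 2^2 divides 52, and φ(4) = 2.

2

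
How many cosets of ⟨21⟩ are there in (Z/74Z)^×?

Since 21 ∈ (Z/74Z)^×, its order divides φ(74) = φ(2)·φ(37) = 1·36 = 36 = 2^2 · 3^2.
Divisors of 36: 1, 2, 3, 4, 6, 9, 12, 18, 36.
Check 21^d mod 74 for each divisor in increasing order:
21^1 ≡ 21 (mod 74)
21^2 ≡ 71 (mod 74)
21^3 ≡ 11 (mod 74)
21^4 ≡ 9 (mod 74)
21^6 ≡ 47 (mod 74)
21^9 ≡ 73 (mod 74)
21^12 ≡ 63 (mod 74)
21^18 ≡ 1 (mod 74) ✓
So ord_74(21) = 18, hence |⟨21⟩| = 18.
Index = |(Z/74Z)^×| / |⟨21⟩| = 36 / 18 = 2.

2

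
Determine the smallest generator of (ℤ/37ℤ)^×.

φ(37) = 37 − 1 = 36 = 2^2 · 3^2.
Test candidates g = 2, 3, … against the prime factors q ∈ {2, 3} of φ(37): g is a generator iff g^(36/q) ≢ 1 for every such q.
g = 2: 2^18 ≡ 36; 2^12 ≡ 26 — none is 1, so 2 is a primitive root.
So 2 is the smallest generator of (Z/37Z)^×.

2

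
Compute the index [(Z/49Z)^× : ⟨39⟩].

2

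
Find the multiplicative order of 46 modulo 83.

82

The order of 46 must divide φ(83) = 83 − 1 = 82 = 2 · 41.
Divisors of 82: 1, 2, 41, 82.
Compute 46^d (mod 83) for the divisors d until we hit 1:
46^1 ≡ 46 (mod 83)
46^2 ≡ 41 (mod 83)
46^41 ≡ 82 (mod 83)
46^82 ≡ 1 (mod 83) ✓
The smallest such exponent is 82, so the order of 46 is 82.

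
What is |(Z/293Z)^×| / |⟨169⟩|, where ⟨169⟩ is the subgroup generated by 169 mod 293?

ord(169) | φ(293) = 293 − 1 = 292 = 2^2 · 73.
Divisors of 292: 1, 2, 4, 73, 146, 292.
Check 169^d mod 293 for each divisor in increasing order:
169^1 ≡ 169 (mod 293)
169^2 ≡ 140 (mod 293)
169^4 ≡ 262 (mod 293)
169^73 ≡ 292 (mod 293)
169^146 ≡ 1 (mod 293) ✓
So ord_293(169) = 146, hence |⟨169⟩| = 146.
Index = |(Z/293Z)^×| / |⟨169⟩| = 292 / 146 = 2.

2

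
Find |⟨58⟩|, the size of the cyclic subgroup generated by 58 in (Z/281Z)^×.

35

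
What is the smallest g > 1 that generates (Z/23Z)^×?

5

φ(23) = 23 − 1 = 22 = 2 · 11.
Test candidates g = 2, 3, … against the prime factors q ∈ {2, 11} of φ(23): g is a generator iff g^(22/q) ≢ 1 for every such q.
g = 2: 2^11 ≡ 1 — hits 1, so not a primitive root.
g = 3: 3^11 ≡ 1 — hits 1, so not a primitive root.
g = 4: 4^11 ≡ 1 — hits 1, so not a primitive root.
g = 5: 5^11 ≡ 22; 5^2 ≡ 2 — none is 1, so 5 is a primitive root.
The smallest primitive root modulo 23 is 5.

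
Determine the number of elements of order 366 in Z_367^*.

φ(367) = 367 − 1 = 366 = 2 · 3 · 61.
Since (Z/367Z)^× is cyclic of order 366, the number of elements of order d is φ(d) when d | 366 and 0 otherwise.
366 = 2 · 3 · 61 divides 366, and φ(366) = 120.

120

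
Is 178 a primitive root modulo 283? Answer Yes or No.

Yes

φ(283) = 283 − 1 = 282 = 2 · 3 · 47.
An element g generates (Z/283Z)^× iff g^(282/q) ≢ 1 (mod 283) for each prime q ∈ {2, 3, 47}.
178^141 ≡ 282 (mod 283)  [q = 2: ≢ 1 ✓]
178^94 ≡ 44 (mod 283)  [q = 3: ≢ 1 ✓]
178^6 ≡ 253 (mod 283)  [q = 47: ≢ 1 ✓]
Every test exponent gives a nontrivial residue, hence 178 generates the full group.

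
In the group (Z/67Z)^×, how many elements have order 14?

0

φ(67) = 67 − 1 = 66 = 2 · 3 · 11.
(Z/67Z)^× is cyclic (|G| = 66); a cyclic group of order m has exactly φ(d) elements of each order d | m, and none otherwise.
14 does not divide 66, so no element of (Z/67Z)^× has order 14.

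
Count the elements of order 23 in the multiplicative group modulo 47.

22

φ(47) = 47 − 1 = 46 = 2 · 23.
(Z/47Z)^× is cyclic (|G| = 46); a cyclic group of order m has exactly φ(d) elements of each order d | m, and none otherwise.
23 | 46, and φ(23) = 23 − 1 = 22.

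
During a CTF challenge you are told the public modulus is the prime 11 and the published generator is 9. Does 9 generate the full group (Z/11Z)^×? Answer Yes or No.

φ(11) = 11 − 1 = 10 = 2 · 5.
An element g generates (Z/11Z)^× iff g^(10/q) ≢ 1 (mod 11) for each prime q ∈ {2, 5}.
9^5 ≡ 1 (mod 11)  [q = 2: ≡ 1 ✗]
9^2 ≡ 4 (mod 11)  [q = 5: ≢ 1 ✓]
Since 9^5 ≡ 1, the order of 9 divides 5 < 10, so 9 is not a primitive root.

No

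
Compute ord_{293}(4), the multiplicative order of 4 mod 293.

By Lagrange's theorem, ord_293(4) divides φ(293) = 293 − 1 = 292 = 2^2 · 73.
Divisors of 292: 1, 2, 4, 73, 146, 292.
Evaluate successive powers at the divisors of 292:
4^1 ≡ 4 (mod 293)
4^2 ≡ 16 (mod 293)
4^4 ≡ 256 (mod 293)
4^73 ≡ 292 (mod 293)
4^146 ≡ 1 (mod 293) ✓
So ord_293(4) = 146.

146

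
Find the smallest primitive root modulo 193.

5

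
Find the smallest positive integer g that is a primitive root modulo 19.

φ(19) = 19 − 1 = 18 = 2 · 3^2.
g is a primitive root iff g^(18/q) ≢ 1 (mod 19) for each prime q ∈ {2, 3}.
g = 2: 2^9 ≡ 18; 2^6 ≡ 7 — none is 1, so 2 is a primitive root.
The smallest primitive root modulo 19 is 2.

2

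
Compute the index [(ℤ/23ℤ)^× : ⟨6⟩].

ord(6) | φ(23) = 23 − 1 = 22 = 2 · 11.
Divisors of 22: 1, 2, 11, 22.
Evaluate successive powers at the divisors of 22:
6^1 ≡ 6 (mod 23)
6^2 ≡ 13 (mod 23)
6^11 ≡ 1 (mod 23) ✓
The order of 6 is 11, so the subgroup it generates has 11 elements.
The index is φ(23) / ord(6) = 22 / 11 = 2.

2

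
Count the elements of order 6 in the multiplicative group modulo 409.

2

φ(409) = 409 − 1 = 408 = 2^3 · 3 · 17.
(Z/409Z)^× is cyclic (|G| = 408); a cyclic group of order m has exactly φ(d) elements of each order d | m, and none otherwise.
6 = 2 · 3 divides 408, and φ(6) = 2.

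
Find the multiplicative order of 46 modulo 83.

82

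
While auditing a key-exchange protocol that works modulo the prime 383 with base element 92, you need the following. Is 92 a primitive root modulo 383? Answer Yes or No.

φ(383) = 383 − 1 = 382 = 2 · 191.
It suffices to check that the order of 92 is not a proper divisor of 382: compute 92^(382/q) for q ∈ {2, 191}.
92^191 ≡ 1 (mod 383)  [q = 2: ≡ 1 ✗]
92^2 ≡ 38 (mod 383)  [q = 191: ≢ 1 ✓]
Since 92^191 ≡ 1, the order of 92 divides 191 < 382, so 92 is not a primitive root.

No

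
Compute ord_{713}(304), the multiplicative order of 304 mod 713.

66

By Lagrange's theorem, ord_713(304) divides φ(713) = φ(23·31) = (23−1)·(31−1) = 22·30 = 660 = 2^2 · 3 · 5 · 11.
Divisors of 660: 1, 2, 3, 4, 5, 6, 10, 11, 12, 15, 20, 22, 30, 33, 44, 55, 60, 66, 110, 132, 165, 220, 330, 660.
Test each divisor d:
304^1 ≡ 304 (mod 713)
304^2 ≡ 439 (mod 713)
304^3 ≡ 125 (mod 713)
304^4 ≡ 211 (mod 713)
304^5 ≡ 687 (mod 713)
304^6 ≡ 652 (mod 713)
304^10 ≡ 676 (mod 713)
304^11 ≡ 160 (mod 713)
304^12 ≡ 156 (mod 713)
304^15 ≡ 249 (mod 713)
304^20 ≡ 656 (mod 713)
304^22 ≡ 645 (mod 713)
304^30 ≡ 683 (mod 713)
304^33 ≡ 528 (mod 713)
304^44 ≡ 346 (mod 713)
304^55 ≡ 459 (mod 713)
304^60 ≡ 187 (mod 713)
304^66 ≡ 1 (mod 713) ✓
Hence ord(304) = 66.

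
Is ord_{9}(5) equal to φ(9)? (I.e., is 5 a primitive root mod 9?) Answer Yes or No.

Yes

φ(9) = φ(3^2) = 3·(3−1) = 6 = 2 · 3.
It suffices to check that the order of 5 is not a proper divisor of 6: compute 5^(6/q) for q ∈ {2, 3}.
5^3 ≡ 8 (mod 9)  [q = 2: ≢ 1 ✓]
5^2 ≡ 7 (mod 9)  [q = 3: ≢ 1 ✓]
Every test exponent gives a nontrivial residue, hence 5 generates the full group.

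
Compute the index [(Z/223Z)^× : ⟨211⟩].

2

By Lagrange's theorem, ord_223(211) divides φ(223) = 223 − 1 = 222 = 2 · 3 · 37.
Divisors of 222: 1, 2, 3, 6, 37, 74, 111, 222.
Test each divisor d:
211^1 ≡ 211 (mod 223)
211^2 ≡ 144 (mod 223)
211^3 ≡ 56 (mod 223)
211^6 ≡ 14 (mod 223)
211^37 ≡ 39 (mod 223)
211^74 ≡ 183 (mod 223)
211^111 ≡ 1 (mod 223) ✓
Thus |⟨211⟩| = ord(211) = 111.
[(Z/223Z)^× : ⟨211⟩] = 222/111 = 2.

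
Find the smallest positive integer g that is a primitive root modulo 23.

5

φ(23) = 23 − 1 = 22 = 2 · 11.
g is a primitive root iff g^(22/q) ≢ 1 (mod 23) for each prime q ∈ {2, 11}.
g = 2: 2^11 ≡ 1 — hits 1, so not a primitive root.
g = 3: 3^11 ≡ 1 — hits 1, so not a primitive root.
g = 4: 4^11 ≡ 1 — hits 1, so not a primitive root.
g = 5: 5^11 ≡ 22; 5^2 ≡ 2 — none is 1, so 5 is a primitive root.
The smallest primitive root modulo 23 is 5.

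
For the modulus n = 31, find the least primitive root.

3

φ(31) = 31 − 1 = 30 = 2 · 3 · 5.
g is a primitive root iff g^(30/q) ≢ 1 (mod 31) for each prime q ∈ {2, 3, 5}.
g = 2: 2^15 ≡ 1 — hits 1, so not a primitive root.
g = 3: 3^15 ≡ 30; 3^10 ≡ 25; 3^6 ≡ 16 — none is 1, so 3 is a primitive root.
The smallest primitive root modulo 31 is 3.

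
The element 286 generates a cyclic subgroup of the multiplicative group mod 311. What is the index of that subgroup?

1

By Lagrange's theorem, ord_311(286) divides φ(311) = 311 − 1 = 310 = 2 · 5 · 31.
Divisors of 310: 1, 2, 5, 10, 31, 62, 155, 310.
Check 286^d mod 311 for each divisor in increasing order:
286^1 ≡ 286 (mod 311)
286^2 ≡ 3 (mod 311)
286^5 ≡ 86 (mod 311)
286^10 ≡ 243 (mod 311)
286^31 ≡ 275 (mod 311)
286^62 ≡ 52 (mod 311)
286^155 ≡ 310 (mod 311)
286^310 ≡ 1 (mod 311) ✓
So ord_311(286) = 310, hence |⟨286⟩| = 310.
[(Z/311Z)^× : ⟨286⟩] = 310/310 = 1.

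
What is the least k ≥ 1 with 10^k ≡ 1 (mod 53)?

13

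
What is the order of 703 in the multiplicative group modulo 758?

Since 703 ∈ (Z/758Z)^×, its order divides φ(758) = φ(2)·φ(379) = 1·378 = 378 = 2 · 3^3 · 7.
Divisors of 378: 1, 2, 3, 6, 7, 9, 14, 18, 21, 27, 42, 54, 63, 126, 189, 378.
Check 703^d mod 758 for each divisor in increasing order:
703^1 ≡ 703
703^2 ≡ 751
703^3 ≡ 385
703^6 ≡ 415
703^7 ≡ 673
703^9 ≡ 595
703^14 ≡ 403
703^18 ≡ 39
703^21 ≡ 613
703^27 ≡ 465
703^42 ≡ 559
703^54 ≡ 195
703^63 ≡ 51
703^126 ≡ 327
703^189 ≡ 1
So ord_758(703) = 189.

189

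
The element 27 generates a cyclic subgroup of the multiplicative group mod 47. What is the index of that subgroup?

By Lagrange's theorem, ord_47(27) divides φ(47) = 47 − 1 = 46 = 2 · 23.
Divisors of 46: 1, 2, 23, 46.
Check 27^d mod 47 for each divisor in increasing order:
27^1 ≡ 27
27^2 ≡ 24
27^23 ≡ 1
So ord_47(27) = 23, hence |⟨27⟩| = 23.
[(Z/47Z)^× : ⟨27⟩] = 46/23 = 2.

2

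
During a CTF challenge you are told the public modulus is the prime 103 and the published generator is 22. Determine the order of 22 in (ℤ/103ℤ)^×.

34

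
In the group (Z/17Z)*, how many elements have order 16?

8

φ(17) = 17 − 1 = 16 = 2^4.
(Z/17Z)^× is cyclic (|G| = 16); a cyclic group of order m has exactly φ(d) elements of each order d | m, and none otherwise.
16 = 2^4 divides 16, and φ(16) = 8.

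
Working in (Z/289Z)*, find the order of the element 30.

68

By Lagrange's theorem, ord_289(30) divides φ(289) = φ(17^2) = 17·(17−1) = 272 = 2^4 · 17.
Divisors of 272: 1, 2, 4, 8, 16, 17, 34, 68, 136, 272.
Compute 30^d (mod 289) for the divisors d until we hit 1:
30^1 ≡ 30
30^2 ≡ 33
30^4 ≡ 222
30^8 ≡ 154
30^16 ≡ 18
30^17 ≡ 251
30^34 ≡ 288
30^68 ≡ 1
So ord_289(30) = 68.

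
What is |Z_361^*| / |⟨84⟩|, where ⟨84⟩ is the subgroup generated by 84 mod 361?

Since 84 ∈ (Z/361Z)^×, its order divides φ(361) = φ(19^2) = 19·(19−1) = 342 = 2 · 3^2 · 19.
Divisors of 342: 1, 2, 3, 6, 9, 18, 19, 38, 57, 114, 171, 342.
Compute 84^d (mod 361) for the divisors d until we hit 1:
84^1 ≡ 84
84^2 ≡ 197
84^3 ≡ 303
84^6 ≡ 115
84^9 ≡ 189
84^18 ≡ 343
84^19 ≡ 293
84^38 ≡ 292
84^57 ≡ 360
84^114 ≡ 1
The order of 84 is 114, so the subgroup it generates has 114 elements.
Index = |(Z/361Z)^×| / |⟨84⟩| = 342 / 114 = 3.

3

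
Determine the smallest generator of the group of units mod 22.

φ(22) = φ(2)·φ(11) = 1·10 = 10 = 2 · 5.
g is a primitive root iff g^(10/q) ≢ 1 (mod 22) for each prime q ∈ {2, 5}.
g = 2: gcd(2, 22) = 2 > 1, not a unit — skip.
g = 3: 3^5 ≡ 1 — hits 1, so not a primitive root.
g = 4: gcd(4, 22) = 2 > 1, not a unit — skip.
g = 5: 5^5 ≡ 1 — hits 1, so not a primitive root.
g = 6: gcd(6, 22) = 2 > 1, not a unit — skip.
g = 7: 7^5 ≡ 21; 7^2 ≡ 5 — none is 1, so 7 is a primitive root.
So 7 is the smallest generator of (Z/22Z)^×.

7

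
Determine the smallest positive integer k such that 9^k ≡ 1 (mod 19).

9

By Lagrange's theorem, ord_19(9) divides φ(19) = 19 − 1 = 18 = 2 · 3^2.
Divisors of 18: 1, 2, 3, 6, 9, 18.
Check 9^d mod 19 for each divisor in increasing order:
9^1 ≡ 9 (mod 19)
9^2 ≡ 5 (mod 19)
9^3 ≡ 7 (mod 19)
9^6 ≡ 11 (mod 19)
9^9 ≡ 1 (mod 19) ✓
So ord_19(9) = 9.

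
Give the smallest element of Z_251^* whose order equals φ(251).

φ(251) = 251 − 1 = 250 = 2 · 5^3.
Test candidates g = 2, 3, … against the prime factors q ∈ {2, 5} of φ(251): g is a generator iff g^(250/q) ≢ 1 for every such q.
g = 2: 2^125 ≡ 250; 2^50 ≡ 1 — hits 1, so not a primitive root.
g = 3: 3^125 ≡ 1 — hits 1, so not a primitive root.
g = 4: 4^125 ≡ 1 — hits 1, so not a primitive root.
g = 5: 5^125 ≡ 1 — hits 1, so not a primitive root.
g = 6: 6^125 ≡ 250; 6^50 ≡ 219 — none is 1, so 6 is a primitive root.
Hence the least primitive root of 251 is 6.

6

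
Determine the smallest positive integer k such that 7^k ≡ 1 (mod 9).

3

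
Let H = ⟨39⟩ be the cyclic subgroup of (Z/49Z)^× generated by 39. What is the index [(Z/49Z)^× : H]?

2

The order of 39 must divide φ(49) = φ(7^2) = 7·(7−1) = 42 = 2 · 3 · 7.
Divisors of 42: 1, 2, 3, 6, 7, 14, 21, 42.
Test each divisor d:
39^1 ≡ 39 (mod 49)
39^2 ≡ 2 (mod 49)
39^3 ≡ 29 (mod 49)
39^6 ≡ 8 (mod 49)
39^7 ≡ 18 (mod 49)
39^14 ≡ 30 (mod 49)
39^21 ≡ 1 (mod 49) ✓
Thus |⟨39⟩| = ord(39) = 21.
The index is φ(49) / ord(39) = 42 / 21 = 2.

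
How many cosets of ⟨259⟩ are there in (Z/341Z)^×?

By Lagrange's theorem, ord_341(259) divides φ(341) = φ(11·31) = (11−1)·(31−1) = 10·30 = 300 = 2^2 · 3 · 5^2.
Divisors of 300: 1, 2, 3, 4, 5, 6, 10, 12, 15, 20, 25, 30, 50, 60, 75, 100, 150, 300.
Evaluate successive powers at the divisors of 300:
259^1 ≡ 259
259^2 ≡ 245
259^3 ≡ 29
259^4 ≡ 9
259^5 ≡ 285
259^6 ≡ 159
259^10 ≡ 67
259^12 ≡ 47
259^15 ≡ 340
259^20 ≡ 56
259^25 ≡ 274
259^30 ≡ 1
So ord_341(259) = 30, hence |⟨259⟩| = 30.
The index is φ(341) / ord(259) = 300 / 30 = 10.

10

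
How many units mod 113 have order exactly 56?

24

φ(113) = 113 − 1 = 112 = 2^4 · 7.
Since (Z/113Z)^× is cyclic of order 112, the number of elements of order d is φ(d) when d | 112 and 0 otherwise.
56 = 2^3 · 7 divides 112, and φ(56) = 24.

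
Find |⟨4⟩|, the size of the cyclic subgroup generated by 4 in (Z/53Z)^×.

Since 4 ∈ (Z/53Z)^×, its order divides φ(53) = 53 − 1 = 52 = 2^2 · 13.
Divisors of 52: 1, 2, 4, 13, 26, 52.
Compute 4^d (mod 53) for the divisors d until we hit 1:
4^1 ≡ 4
4^2 ≡ 16
4^4 ≡ 44
4^13 ≡ 52
4^26 ≡ 1
The smallest such exponent is 26, so the order of 4 is 26.

26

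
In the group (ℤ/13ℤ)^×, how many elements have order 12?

4

φ(13) = 13 − 1 = 12 = 2^2 · 3.
(Z/13Z)^× is cyclic (|G| = 12); a cyclic group of order m has exactly φ(d) elements of each order d | m, and none otherwise.
12 = 2^2 · 3 divides 12, and φ(12) = 4.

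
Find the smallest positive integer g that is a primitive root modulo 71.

7

φ(71) = 71 − 1 = 70 = 2 · 5 · 7.
Test candidates g = 2, 3, … against the prime factors q ∈ {2, 5, 7} of φ(71): g is a generator iff g^(70/q) ≢ 1 for every such q.
g = 2: 2^35 ≡ 1 — hits 1, so not a primitive root.
g = 3: 3^35 ≡ 1 — hits 1, so not a primitive root.
g = 4: 4^35 ≡ 1 — hits 1, so not a primitive root.
g = 5: 5^35 ≡ 1 — hits 1, so not a primitive root.
g = 6: 6^35 ≡ 1 — hits 1, so not a primitive root.
g = 7: 7^35 ≡ 70; 7^14 ≡ 54; 7^10 ≡ 45 — none is 1, so 7 is a primitive root.
The smallest primitive root modulo 71 is 7.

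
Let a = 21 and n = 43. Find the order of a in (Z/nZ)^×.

7

Since 21 ∈ (Z/43Z)^×, its order divides φ(43) = 43 − 1 = 42 = 2 · 3 · 7.
Divisors of 42: 1, 2, 3, 6, 7, 14, 21, 42.
Compute 21^d (mod 43) for the divisors d until we hit 1:
21^1 ≡ 21 (mod 43)
21^2 ≡ 11 (mod 43)
21^3 ≡ 16 (mod 43)
21^6 ≡ 41 (mod 43)
21^7 ≡ 1 (mod 43) ✓
The smallest such exponent is 7, so the order of 21 is 7.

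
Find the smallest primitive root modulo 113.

3

φ(113) = 113 − 1 = 112 = 2^4 · 7.
Test candidates g = 2, 3, … against the prime factors q ∈ {2, 7} of φ(113): g is a generator iff g^(112/q) ≢ 1 for every such q.
g = 2: 2^56 ≡ 1 — hits 1, so not a primitive root.
g = 3: 3^56 ≡ 112; 3^16 ≡ 49 — none is 1, so 3 is a primitive root.
The smallest primitive root modulo 113 is 3.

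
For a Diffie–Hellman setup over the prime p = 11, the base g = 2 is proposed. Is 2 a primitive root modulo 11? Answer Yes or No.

Yes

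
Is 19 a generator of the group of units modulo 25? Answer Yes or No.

No

φ(25) = φ(5^2) = 5·(5−1) = 20 = 2^2 · 5.
It suffices to check that the order of 19 is not a proper divisor of 20: compute 19^(20/q) for q ∈ {2, 5}.
19^10 ≡ 1 (mod 25)  [q = 2: ≡ 1 ✗]
19^4 ≡ 21 (mod 25)  [q = 5: ≢ 1 ✓]
The check at q = 2 fails, so 19 generates a proper subgroup.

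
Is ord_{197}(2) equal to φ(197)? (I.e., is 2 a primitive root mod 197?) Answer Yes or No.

Yes

φ(197) = 197 − 1 = 196 = 2^2 · 7^2.
An element g generates (Z/197Z)^× iff g^(196/q) ≢ 1 (mod 197) for each prime q ∈ {2, 7}.
2^98 ≡ 196 (mod 197)  [q = 2: ≢ 1 ✓]
2^28 ≡ 104 (mod 197)  [q = 7: ≢ 1 ✓]
None equal 1, so ord_197(2) = 196: 2 is a primitive root.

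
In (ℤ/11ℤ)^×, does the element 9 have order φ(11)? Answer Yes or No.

φ(11) = 11 − 1 = 10 = 2 · 5.
It suffices to check that the order of 9 is not a proper divisor of 10: compute 9^(10/q) for q ∈ {2, 5}.
9^5 ≡ 1 (mod 11)  [q = 2: ≡ 1 ✗]
9^2 ≡ 4 (mod 11)  [q = 5: ≢ 1 ✓]
The check at q = 2 fails, so 9 generates a proper subgroup.

No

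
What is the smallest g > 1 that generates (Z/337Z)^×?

φ(337) = 337 − 1 = 336 = 2^4 · 3 · 7.
g is a primitive root iff g^(336/q) ≢ 1 (mod 337) for each prime q ∈ {2, 3, 7}.
g = 2: 2^168 ≡ 1 — hits 1, so not a primitive root.
g = 3: 3^168 ≡ 1 — hits 1, so not a primitive root.
g = 4: 4^168 ≡ 1 — hits 1, so not a primitive root.
g = 5: 5^168 ≡ 336; 5^112 ≡ 1 — hits 1, so not a primitive root.
g = 6: 6^168 ≡ 1 — hits 1, so not a primitive root.
g = 7: 7^168 ≡ 1 — hits 1, so not a primitive root.
g = 8: 8^168 ≡ 1 — hits 1, so not a primitive root.
g = 9: 9^168 ≡ 1 — hits 1, so not a primitive root.
g = 10: 10^168 ≡ 336; 10^112 ≡ 128; 10^48 ≡ 175 — none is 1, so 10 is a primitive root.
The smallest primitive root modulo 337 is 10.

10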